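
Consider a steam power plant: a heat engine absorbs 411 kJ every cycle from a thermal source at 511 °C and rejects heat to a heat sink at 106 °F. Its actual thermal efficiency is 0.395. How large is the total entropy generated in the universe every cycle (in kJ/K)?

ΔS_univ ≈ 0.2671 kJ/K

T_H = 511 °C → 511 + 273.15 = 784.15 K.
T_C = 106 °F → (106 − 32) × 5/9 = 41.11 °C = 314.26 K.
W = η·Q_H = 0.395 × 411 = 162.3 kJ, so Q_C = Q_H − W = 248.7 kJ.
Entropy balance on the reservoirs: −Q_H/T_H = -0.5241 kJ/K, +Q_C/T_C = 0.7912 kJ/K.
ΔS_univ = −Q_H/T_H + Q_C/T_C = 0.2671 kJ/K (> 0, since η = 0.395 < η_Carnot = 0.599).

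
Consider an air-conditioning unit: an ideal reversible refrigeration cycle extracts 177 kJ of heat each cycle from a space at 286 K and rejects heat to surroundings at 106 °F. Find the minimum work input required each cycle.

W_in ≈ 17.49 kJ

T_H = 106 °F → (106 − 32) × 5/9 = 41.11 °C = 314.26 K.
Carnot COP: COP_R = T_C/(T_H − T_C) = 286.00/28.26 = 10.1199.
W = Q_C/COP_R = 177/10.1199 = 17.49 kJ.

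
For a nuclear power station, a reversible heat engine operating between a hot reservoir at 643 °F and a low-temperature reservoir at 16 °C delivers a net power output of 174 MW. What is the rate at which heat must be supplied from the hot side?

T_H = 643 °F → (643 − 32) × 5/9 = 339.44 °C = 612.59 K.
T_C = 16 °C → 16 + 273.15 = 289.15 K.
Carnot efficiency: η = 1 − T_C/T_H = 1 − 289.15/612.59 = 0.5280.
Q_H = W/η = 174/0.5280 = 330 MW.

Q̇_H ≈ 330 MW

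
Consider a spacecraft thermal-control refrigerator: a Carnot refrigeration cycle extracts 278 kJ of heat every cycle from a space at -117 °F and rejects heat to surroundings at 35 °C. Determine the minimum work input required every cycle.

W_in ≈ 172 kJ

T_H = 35 °C → 35 + 273.15 = 308.15 K.
T_C = -117 °F → (-117 − 32) × 5/9 = -82.78 °C = 190.37 K.
For a reversible refrigerator, COP_R = T_C/(T_H − T_C) = 190.37/117.78 = 1.6164.
W = Q_C/COP_R = 278/1.6164 = 172 kJ.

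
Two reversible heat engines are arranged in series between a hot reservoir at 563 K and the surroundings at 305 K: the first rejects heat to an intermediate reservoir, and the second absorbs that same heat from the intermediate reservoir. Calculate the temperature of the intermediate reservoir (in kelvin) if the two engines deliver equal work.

T_m ≈ 434 K

For reversible stages Q_m = Q_H·(T_m/T_H). Setting W₁ = Q_H(1 − T_m/T_H) equal to W₂ = Q_m(1 − T_C/T_m) = Q_H·(T_m − T_C)/T_H gives T_H − T_m = T_m − T_C, so T_m = (T_H + T_C)/2 = (563.00 + 305.00)/2 = 434 K.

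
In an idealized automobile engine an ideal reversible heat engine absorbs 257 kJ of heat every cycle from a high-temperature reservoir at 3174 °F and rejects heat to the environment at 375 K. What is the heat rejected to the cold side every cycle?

T_H = 3174 °F → (3174 − 32) × 5/9 = 1745.56 °C = 2018.71 K.
Since the cycle is reversible, η = 1 − T_C/T_H = 1 − 375.00/2018.71 = 0.8142.
For a reversible cycle Q_C/Q_H = T_C/T_H, so Q_C = 257 × 375.00/2018.71 = 47.74 kJ.

Q_C ≈ 47.74 kJ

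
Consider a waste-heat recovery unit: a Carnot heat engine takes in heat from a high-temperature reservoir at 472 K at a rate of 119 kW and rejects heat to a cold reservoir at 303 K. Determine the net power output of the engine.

The Carnot efficiency is η = 1 − T_C/T_H = 1 − 303.00/472.00 = 0.3581.
W = η·Q_H = 0.3581 × 119 = 42.6 kW.

Ẇ ≈ 42.6 kW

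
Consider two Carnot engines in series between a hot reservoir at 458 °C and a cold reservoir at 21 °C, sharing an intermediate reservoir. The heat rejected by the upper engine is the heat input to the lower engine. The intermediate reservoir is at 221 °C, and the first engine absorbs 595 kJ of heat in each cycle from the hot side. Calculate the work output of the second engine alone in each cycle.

T_H = 458 °C → 458 + 273.15 = 731.15 K.
T_C = 21 °C → 21 + 273.15 = 294.15 K.
T_m = 221 °C → 221 + 273.15 = 494.15 K.
Heat entering the second stage: Q_m = Q_H·(T_m/T_H) = 595 × 494.15/731.15 = 402.1 kJ.
Second-stage efficiency η₂ = 1 − T_C/T_m = 1 − 294.15/494.15 = 0.4047, so W₂ = η₂·Q_m = 162.8 kJ.

W₂ ≈ 162.8 kJ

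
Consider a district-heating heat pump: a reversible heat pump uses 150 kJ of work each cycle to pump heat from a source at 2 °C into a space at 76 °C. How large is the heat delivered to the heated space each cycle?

Q_H ≈ 708 kJ

T_H = 76 °C → 76 + 273.15 = 349.15 K.
T_C = 2 °C → 2 + 273.15 = 275.15 K.
COP_HP = T_H/(T_H − T_C) = 349.15/74.00 = 4.7182.
Q_H = COP_HP · W = 4.7182 × 150 = 708 kJ.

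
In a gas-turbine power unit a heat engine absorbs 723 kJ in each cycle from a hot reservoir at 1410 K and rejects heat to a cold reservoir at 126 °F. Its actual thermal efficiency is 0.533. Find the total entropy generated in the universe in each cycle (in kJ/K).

T_C = 126 °F → (126 − 32) × 5/9 = 52.22 °C = 325.37 K.
W = η·Q_H = 0.533 × 723 = 385.4 kJ, so Q_C = Q_H − W = 337.6 kJ.
The hot reservoir loses entropy Q_H/T_H = 723/1410.00 = 0.5128 kJ/K; the cold reservoir gains Q_C/T_C = 337.6/325.37 = 1.038 kJ/K.
ΔS_univ = −Q_H/T_H + Q_C/T_C = 0.525 kJ/K (> 0, since η = 0.533 < η_Carnot = 0.769).

ΔS_univ ≈ 0.525 kJ/K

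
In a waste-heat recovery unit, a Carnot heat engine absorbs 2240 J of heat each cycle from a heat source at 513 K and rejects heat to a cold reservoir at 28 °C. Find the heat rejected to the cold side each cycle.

Q_C ≈ 1310 J

T_C = 28 °C → 28 + 273.15 = 301.15 K.
For a reversible engine, η = 1 − T_C/T_H = 1 − 301.15/513.00 = 0.4130.
For a reversible cycle Q_C/Q_H = T_C/T_H, so Q_C = 2240 × 301.15/513.00 = 1310 J.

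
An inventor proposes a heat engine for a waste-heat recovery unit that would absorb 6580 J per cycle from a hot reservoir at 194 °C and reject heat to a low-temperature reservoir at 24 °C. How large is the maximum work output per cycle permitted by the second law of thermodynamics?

W_max ≈ 2395 J

T_H = 194 °C → 194 + 273.15 = 467.15 K.
T_C = 24 °C → 24 + 273.15 = 297.15 K.
The second-law ceiling is the Carnot efficiency, η_max = 1 − T_C/T_H = 1 − 297.15/467.15 = 0.3639.
W_max = η_max · Q_H = 0.3639 × 6580 = 2395 J.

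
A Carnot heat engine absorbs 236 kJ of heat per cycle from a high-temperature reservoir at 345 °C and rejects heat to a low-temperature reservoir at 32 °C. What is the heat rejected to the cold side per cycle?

Q_C ≈ 117 kJ

T_H = 345 °C → 345 + 273.15 = 618.15 K.
T_C = 32 °C → 32 + 273.15 = 305.15 K.
Carnot efficiency: η = 1 − T_C/T_H = 1 − 305.15/618.15 = 0.5063.
For a reversible cycle Q_C/Q_H = T_C/T_H, so Q_C = 236 × 305.15/618.15 = 117 kJ.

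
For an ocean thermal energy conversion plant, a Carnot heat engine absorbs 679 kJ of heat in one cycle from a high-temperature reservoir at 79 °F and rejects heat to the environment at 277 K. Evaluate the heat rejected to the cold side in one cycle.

T_H = 79 °F → (79 − 32) × 5/9 = 26.11 °C = 299.26 K.
Carnot efficiency: η = 1 − T_C/T_H = 1 − 277.00/299.26 = 0.0744.
For a reversible cycle Q_C/Q_H = T_C/T_H, so Q_C = 679 × 277.00/299.26 = 628 kJ.

Q_C ≈ 628 kJ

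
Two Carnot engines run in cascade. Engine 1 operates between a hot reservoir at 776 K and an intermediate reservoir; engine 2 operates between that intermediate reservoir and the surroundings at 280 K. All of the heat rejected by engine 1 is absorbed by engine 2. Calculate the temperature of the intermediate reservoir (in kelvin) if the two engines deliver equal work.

For reversible stages Q_m = Q_H·(T_m/T_H). Setting W₁ = Q_H(1 − T_m/T_H) equal to W₂ = Q_m(1 − T_C/T_m) = Q_H·(T_m − T_C)/T_H gives T_H − T_m = T_m − T_C, so T_m = (T_H + T_C)/2 = (776.00 + 280.00)/2 = 528.0 K.

T_m ≈ 528.0 K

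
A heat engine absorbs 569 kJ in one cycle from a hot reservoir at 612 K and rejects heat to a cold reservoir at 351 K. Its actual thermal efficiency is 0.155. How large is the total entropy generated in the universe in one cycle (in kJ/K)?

W = η·Q_H = 0.155 × 569 = 88.19 kJ, so Q_C = Q_H − W = 480.8 kJ.
Reservoir entropy changes: ΔS_H = −Q_H/T_H = −569/612.00 = -0.9297 kJ/K and ΔS_C = +Q_C/T_C = 480.8/351.00 = 1.370 kJ/K.
ΔS_univ = −Q_H/T_H + Q_C/T_C = 0.440 kJ/K (> 0, since η = 0.155 < η_Carnot = 0.426).

ΔS_univ ≈ 0.440 kJ/K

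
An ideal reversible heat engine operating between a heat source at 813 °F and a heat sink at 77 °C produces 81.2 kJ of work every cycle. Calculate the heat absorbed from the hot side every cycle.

Q_H ≈ 160.9 kJ

T_H = 813 °F → (813 − 32) × 5/9 = 433.89 °C = 707.04 K.
T_C = 77 °C → 77 + 273.15 = 350.15 K.
Carnot efficiency: η = 1 − T_C/T_H = 1 − 350.15/707.04 = 0.5048.
Q_H = W/η = 81.2/0.5048 = 160.9 kJ.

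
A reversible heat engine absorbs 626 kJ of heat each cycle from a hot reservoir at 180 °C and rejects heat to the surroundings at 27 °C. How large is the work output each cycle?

W ≈ 211 kJ

T_H = 180 °C → 180 + 273.15 = 453.15 K.
T_C = 27 °C → 27 + 273.15 = 300.15 K.
η_rev = 1 − T_C/T_H = 1 − 300.15/453.15 = 0.3376.
W = η·Q_H = 0.3376 × 626 = 211 kJ.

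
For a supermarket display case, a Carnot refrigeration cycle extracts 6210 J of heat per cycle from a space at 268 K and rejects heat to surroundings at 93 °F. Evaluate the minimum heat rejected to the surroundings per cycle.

Q_H ≈ 7115 J

T_H = 93 °F → (93 − 32) × 5/9 = 33.89 °C = 307.04 K.
For a reversible cycle Q_H/Q_C = T_H/T_C, so Q_H = Q_C·T_H/T_C = 6210 × 307.04/268.00 = 7115 J.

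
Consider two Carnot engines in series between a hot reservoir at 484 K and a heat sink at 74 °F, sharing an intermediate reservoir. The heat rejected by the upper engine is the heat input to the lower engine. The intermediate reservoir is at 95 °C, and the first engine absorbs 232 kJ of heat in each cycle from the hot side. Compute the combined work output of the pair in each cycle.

W_total ≈ 89.88 kJ

T_C = 74 °F → (74 − 32) × 5/9 = 23.33 °C = 296.48 K.
Two reversible stages in series are equivalent to a single Carnot engine between T_H and T_C, so η_total = 1 − T_C/T_H = 1 − 296.48/484.00 = 0.3874.
W_total = η_total · Q_H = 0.3874 × 232 = 89.88 kJ.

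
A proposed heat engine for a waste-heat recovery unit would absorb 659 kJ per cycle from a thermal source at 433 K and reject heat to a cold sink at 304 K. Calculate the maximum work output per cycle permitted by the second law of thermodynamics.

No engine can exceed the Carnot limit: η_max = 1 − T_C/T_H = 1 − 304.00/433.00 = 0.2979.
W_max = η_max · Q_H = 0.2979 × 659 = 196.3 kJ.

W_max ≈ 196.3 kJ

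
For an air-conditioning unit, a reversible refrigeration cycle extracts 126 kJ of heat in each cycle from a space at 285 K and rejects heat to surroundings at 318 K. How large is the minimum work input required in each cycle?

The reversible coefficient of performance is COP_R = T_C/(T_H − T_C) = 285.00/33.00 = 8.6364.
W = Q_C/COP_R = 126/8.6364 = 14.59 kJ.

W_in ≈ 14.59 kJ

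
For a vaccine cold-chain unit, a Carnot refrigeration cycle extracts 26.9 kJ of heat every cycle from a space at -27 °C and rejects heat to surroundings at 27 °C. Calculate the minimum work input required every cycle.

T_H = 27 °C → 27 + 273.15 = 300.15 K.
T_C = -27 °C → -27 + 273.15 = 246.15 K.
For a reversible refrigerator, COP_R = T_C/(T_H − T_C) = 246.15/54.00 = 4.5583.
W = Q_C/COP_R = 26.9/4.5583 = 5.901 kJ.

W_in ≈ 5.901 kJ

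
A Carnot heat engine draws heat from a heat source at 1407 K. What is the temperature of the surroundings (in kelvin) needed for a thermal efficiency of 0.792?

T_C ≈ 292.7 K

From η = 1 − T_C/T_H, T_C = T_H·(1 − η) = 1407.00 × (1 − 0.792) = 292.7 K.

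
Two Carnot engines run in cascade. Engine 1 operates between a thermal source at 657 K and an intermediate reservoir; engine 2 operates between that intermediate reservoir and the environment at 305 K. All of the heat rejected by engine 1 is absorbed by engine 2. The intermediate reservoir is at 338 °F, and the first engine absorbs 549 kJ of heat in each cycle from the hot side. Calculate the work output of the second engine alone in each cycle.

W₂ ≈ 115 kJ

T_m = 338 °F → (338 − 32) × 5/9 = 170.00 °C = 443.15 K.
Heat entering the second stage: Q_m = Q_H·(T_m/T_H) = 549 × 443.15/657.00 = 370 kJ.
Second-stage efficiency η₂ = 1 − T_C/T_m = 1 − 305.00/443.15 = 0.3117, so W₂ = η₂·Q_m = 115 kJ.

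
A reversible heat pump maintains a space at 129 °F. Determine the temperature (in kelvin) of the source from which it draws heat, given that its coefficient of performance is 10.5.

T_H = 129 °F → (129 − 32) × 5/9 = 53.89 °C = 327.04 K.
COP_HP = T_H/(T_H − T_C) ⇒ T_C = T_H·(COP_HP − 1)/COP_HP = 327.04 × (10.5 − 1)/10.5 = 295.9 K.

T_C ≈ 295.9 K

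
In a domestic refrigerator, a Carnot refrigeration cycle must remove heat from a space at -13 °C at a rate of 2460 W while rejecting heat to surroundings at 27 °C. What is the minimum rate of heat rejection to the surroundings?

T_H = 27 °C → 27 + 273.15 = 300.15 K.
T_C = -13 °C → -13 + 273.15 = 260.15 K.
For a reversible cycle Q_H/Q_C = T_H/T_C, so Q_H = Q_C·T_H/T_C = 2460 × 300.15/260.15 = 2840 W.

Q̇_H ≈ 2840 W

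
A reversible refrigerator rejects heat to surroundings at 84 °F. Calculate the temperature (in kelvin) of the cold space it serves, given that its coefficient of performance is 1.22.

T_H = 84 °F → (84 − 32) × 5/9 = 28.89 °C = 302.04 K.
COP_R = T_C/(T_H − T_C) ⇒ T_C = T_H·COP_R/(1 + COP_R) = 302.04 × 1.22/(1 + 1.22) = 166 K.

T_C ≈ 166 K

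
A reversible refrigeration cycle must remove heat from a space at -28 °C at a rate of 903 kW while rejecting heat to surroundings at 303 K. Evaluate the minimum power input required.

Ẇ_in ≈ 213.1 kW

T_C = -28 °C → -28 + 273.15 = 245.15 K.
The reversible coefficient of performance is COP_R = T_C/(T_H − T_C) = 245.15/57.85 = 4.2377.
W = Q_C/COP_R = 903/4.2377 = 213.1 kW.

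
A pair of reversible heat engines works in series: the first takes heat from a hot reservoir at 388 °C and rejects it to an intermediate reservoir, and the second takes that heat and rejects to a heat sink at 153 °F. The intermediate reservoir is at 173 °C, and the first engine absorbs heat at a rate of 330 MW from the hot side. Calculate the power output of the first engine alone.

T_H = 388 °C → 388 + 273.15 = 661.15 K.
T_C = 153 °F → (153 − 32) × 5/9 = 67.22 °C = 340.37 K.
T_m = 173 °C → 173 + 273.15 = 446.15 K.
First-stage efficiency η₁ = 1 − T_m/T_H = 1 − 446.15/661.15 = 0.3252.
W₁ = η₁·Q_H = 0.3252 × 330 = 107.3 MW.

Ẇ₁ ≈ 107.3 MW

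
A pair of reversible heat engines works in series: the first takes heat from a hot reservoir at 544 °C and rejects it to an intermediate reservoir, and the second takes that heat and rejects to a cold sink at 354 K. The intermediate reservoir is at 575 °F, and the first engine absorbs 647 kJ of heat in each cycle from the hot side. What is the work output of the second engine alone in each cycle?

T_H = 544 °C → 544 + 273.15 = 817.15 K.
T_m = 575 °F → (575 − 32) × 5/9 = 301.67 °C = 574.82 K.
Heat entering the second stage: Q_m = Q_H·(T_m/T_H) = 647 × 574.82/817.15 = 455.1 kJ.
Second-stage efficiency η₂ = 1 − T_C/T_m = 1 − 354.00/574.82 = 0.3842, so W₂ = η₂·Q_m = 174.8 kJ.

W₂ ≈ 174.8 kJ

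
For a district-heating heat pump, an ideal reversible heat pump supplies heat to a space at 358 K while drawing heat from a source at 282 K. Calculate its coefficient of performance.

COP_HP ≈ 4.71

Reversible heating COP: COP_HP = T_H/(T_H − T_C) = 358.00/(358.00 − 282.00) = 4.71.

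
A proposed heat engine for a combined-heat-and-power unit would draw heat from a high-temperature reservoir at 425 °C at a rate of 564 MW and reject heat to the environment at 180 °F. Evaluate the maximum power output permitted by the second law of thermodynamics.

T_H = 425 °C → 425 + 273.15 = 698.15 K.
T_C = 180 °F → (180 − 32) × 5/9 = 82.22 °C = 355.37 K.
By the Carnot theorem, η_max = 1 − T_C/T_H = 1 − 355.37/698.15 = 0.4910.
W_max = η_max · Q_H = 0.4910 × 564 = 277 MW.

Ẇ_max ≈ 277 MW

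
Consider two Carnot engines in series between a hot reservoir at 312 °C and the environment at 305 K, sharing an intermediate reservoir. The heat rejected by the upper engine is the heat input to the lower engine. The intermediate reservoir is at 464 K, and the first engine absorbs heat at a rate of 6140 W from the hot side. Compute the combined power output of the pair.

T_H = 312 °C → 312 + 273.15 = 585.15 K.
Two reversible stages in series are equivalent to a single Carnot engine between T_H and T_C, so η_total = 1 − T_C/T_H = 1 − 305.00/585.15 = 0.4788.
W_total = η_total · Q_H = 0.4788 × 6140 = 2940 W.

Ẇ_total ≈ 2940 W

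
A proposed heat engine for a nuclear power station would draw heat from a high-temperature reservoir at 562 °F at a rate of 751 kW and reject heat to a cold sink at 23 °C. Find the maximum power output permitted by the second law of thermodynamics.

Ẇ_max ≈ 359 kW

T_H = 562 °F → (562 − 32) × 5/9 = 294.44 °C = 567.59 K.
T_C = 23 °C → 23 + 273.15 = 296.15 K.
No engine can exceed the Carnot limit: η_max = 1 − T_C/T_H = 1 − 296.15/567.59 = 0.4782.
W_max = η_max · Q_H = 0.4782 × 751 = 359 kW.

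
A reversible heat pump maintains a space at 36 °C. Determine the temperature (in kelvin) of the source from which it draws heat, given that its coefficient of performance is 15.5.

T_H = 36 °C → 36 + 273.15 = 309.15 K.
COP_HP = T_H/(T_H − T_C) ⇒ T_C = T_H·(COP_HP − 1)/COP_HP = 309.15 × (15.5 − 1)/15.5 = 289 K.

T_C ≈ 289 K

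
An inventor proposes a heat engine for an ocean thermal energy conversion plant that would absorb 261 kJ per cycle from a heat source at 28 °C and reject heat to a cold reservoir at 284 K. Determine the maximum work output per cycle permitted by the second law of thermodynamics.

W_max ≈ 14.9 kJ

T_H = 28 °C → 28 + 273.15 = 301.15 K.
By the Carnot theorem, η_max = 1 − T_C/T_H = 1 − 284.00/301.15 = 0.0569.
W_max = η_max · Q_H = 0.0569 × 261 = 14.9 kJ.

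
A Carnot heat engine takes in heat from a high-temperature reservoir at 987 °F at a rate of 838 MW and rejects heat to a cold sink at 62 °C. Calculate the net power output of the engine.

T_H = 987 °F → (987 − 32) × 5/9 = 530.56 °C = 803.71 K.
T_C = 62 °C → 62 + 273.15 = 335.15 K.
For a reversible engine, η = 1 − T_C/T_H = 1 − 335.15/803.71 = 0.5830.
W = η·Q_H = 0.5830 × 838 = 488.5 MW.

Ẇ ≈ 488.5 MW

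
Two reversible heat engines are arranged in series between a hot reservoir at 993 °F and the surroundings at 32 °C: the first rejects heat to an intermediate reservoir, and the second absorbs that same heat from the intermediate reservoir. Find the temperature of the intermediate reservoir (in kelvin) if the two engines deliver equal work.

T_m ≈ 556.1 K

T_H = 993 °F → (993 − 32) × 5/9 = 533.89 °C = 807.04 K.
T_C = 32 °C → 32 + 273.15 = 305.15 K.
For reversible stages Q_m = Q_H·(T_m/T_H). Setting W₁ = Q_H(1 − T_m/T_H) equal to W₂ = Q_m(1 − T_C/T_m) = Q_H·(T_m − T_C)/T_H gives T_H − T_m = T_m − T_C, so T_m = (T_H + T_C)/2 = (807.04 + 305.15)/2 = 556.1 K.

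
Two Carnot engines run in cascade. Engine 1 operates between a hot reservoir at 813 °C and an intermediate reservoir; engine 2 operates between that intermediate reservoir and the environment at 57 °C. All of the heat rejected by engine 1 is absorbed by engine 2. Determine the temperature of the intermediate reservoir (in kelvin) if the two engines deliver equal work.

T_H = 813 °C → 813 + 273.15 = 1086.15 K.
T_C = 57 °C → 57 + 273.15 = 330.15 K.
For reversible stages Q_m = Q_H·(T_m/T_H). Setting W₁ = Q_H(1 − T_m/T_H) equal to W₂ = Q_m(1 − T_C/T_m) = Q_H·(T_m − T_C)/T_H gives T_H − T_m = T_m − T_C, so T_m = (T_H + T_C)/2 = (1086.15 + 330.15)/2 = 708 K.

T_m ≈ 708 K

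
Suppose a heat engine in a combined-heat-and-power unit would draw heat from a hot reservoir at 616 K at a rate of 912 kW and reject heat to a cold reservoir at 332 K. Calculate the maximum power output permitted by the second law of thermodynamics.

The upper bound on efficiency is η_max = 1 − T_C/T_H = 1 − 332.00/616.00 = 0.4610.
W_max = η_max · Q_H = 0.4610 × 912 = 420.5 kW.

Ẇ_max ≈ 420.5 kW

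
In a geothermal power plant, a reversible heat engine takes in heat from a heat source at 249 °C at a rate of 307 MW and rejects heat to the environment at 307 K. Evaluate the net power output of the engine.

T_H = 249 °C → 249 + 273.15 = 522.15 K.
For a reversible engine, η = 1 − T_C/T_H = 1 − 307.00/522.15 = 0.4120.
W = η·Q_H = 0.4120 × 307 = 126 MW.

Ẇ ≈ 126 MW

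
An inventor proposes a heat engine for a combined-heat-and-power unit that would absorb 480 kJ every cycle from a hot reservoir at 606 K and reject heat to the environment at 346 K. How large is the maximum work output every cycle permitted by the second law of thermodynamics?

W_max ≈ 205.9 kJ

By the Carnot theorem, η_max = 1 − T_C/T_H = 1 − 346.00/606.00 = 0.4290.
W_max = η_max · Q_H = 0.4290 × 480 = 205.9 kJ.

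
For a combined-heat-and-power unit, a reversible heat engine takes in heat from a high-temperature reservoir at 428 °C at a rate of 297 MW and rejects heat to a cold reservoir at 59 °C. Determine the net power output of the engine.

Ẇ ≈ 156.3 MW

T_H = 428 °C → 428 + 273.15 = 701.15 K.
T_C = 59 °C → 59 + 273.15 = 332.15 K.
Carnot efficiency: η = 1 − T_C/T_H = 1 − 332.15/701.15 = 0.5263.
W = η·Q_H = 0.5263 × 297 = 156.3 MW.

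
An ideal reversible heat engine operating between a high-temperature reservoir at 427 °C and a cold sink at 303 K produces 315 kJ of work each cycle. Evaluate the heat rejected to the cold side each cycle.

T_H = 427 °C → 427 + 273.15 = 700.15 K.
The Carnot efficiency is η = 1 − T_C/T_H = 1 − 303.00/700.15 = 0.5672.
Since Q_C/Q_H = T_C/T_H and Q_H = W/η, Q_C = W·T_C/(T_H − T_C) = 315 × 303.00/397.15 = 240 kJ.

Q_C ≈ 240 kJ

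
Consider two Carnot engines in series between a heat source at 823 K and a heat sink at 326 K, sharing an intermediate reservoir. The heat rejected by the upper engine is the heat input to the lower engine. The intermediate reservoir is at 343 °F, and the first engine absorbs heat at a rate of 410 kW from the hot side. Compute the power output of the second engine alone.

Ẇ₂ ≈ 59.7 kW

T_m = 343 °F → (343 − 32) × 5/9 = 172.78 °C = 445.93 K.
Heat entering the second stage: Q_m = Q_H·(T_m/T_H) = 410 × 445.93/823.00 = 222 kW.
Second-stage efficiency η₂ = 1 − T_C/T_m = 1 − 326.00/445.93 = 0.2689, so W₂ = η₂·Q_m = 59.7 kW.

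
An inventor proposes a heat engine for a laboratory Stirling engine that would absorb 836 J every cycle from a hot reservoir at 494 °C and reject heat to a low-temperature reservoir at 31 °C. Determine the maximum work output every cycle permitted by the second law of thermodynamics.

W_max ≈ 504.6 J

T_H = 494 °C → 494 + 273.15 = 767.15 K.
T_C = 31 °C → 31 + 273.15 = 304.15 K.
No engine can exceed the Carnot limit: η_max = 1 − T_C/T_H = 1 − 304.15/767.15 = 0.6035.
W_max = η_max · Q_H = 0.6035 × 836 = 504.6 J.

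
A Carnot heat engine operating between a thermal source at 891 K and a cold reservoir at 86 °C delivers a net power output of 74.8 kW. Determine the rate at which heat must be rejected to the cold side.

Q̇_C ≈ 50.5 kW

T_C = 86 °C → 86 + 273.15 = 359.15 K.
The Carnot efficiency is η = 1 − T_C/T_H = 1 − 359.15/891.00 = 0.5969.
Since Q_C/Q_H = T_C/T_H and Q_H = W/η, Q_C = W·T_C/(T_H − T_C) = 74.8 × 359.15/531.85 = 50.5 kW.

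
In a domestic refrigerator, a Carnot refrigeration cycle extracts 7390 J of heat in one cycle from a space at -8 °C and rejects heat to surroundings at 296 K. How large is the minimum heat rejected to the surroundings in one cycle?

T_C = -8 °C → -8 + 273.15 = 265.15 K.
For a reversible cycle Q_H/Q_C = T_H/T_C, so Q_H = Q_C·T_H/T_C = 7390 × 296.00/265.15 = 8250 J.

Q_H ≈ 8250 J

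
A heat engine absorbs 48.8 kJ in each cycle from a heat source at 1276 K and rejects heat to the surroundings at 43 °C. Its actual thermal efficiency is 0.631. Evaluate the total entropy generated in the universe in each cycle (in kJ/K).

ΔS_univ ≈ 0.0187 kJ/K

T_C = 43 °C → 43 + 273.15 = 316.15 K.
W = η·Q_H = 0.631 × 48.8 = 30.79 kJ, so Q_C = Q_H − W = 18.01 kJ.
The hot reservoir loses entropy Q_H/T_H = 48.8/1276.00 = 0.03824 kJ/K; the cold reservoir gains Q_C/T_C = 18.01/316.15 = 0.05696 kJ/K.
ΔS_univ = −Q_H/T_H + Q_C/T_C = 0.0187 kJ/K (> 0, since η = 0.631 < η_Carnot = 0.752).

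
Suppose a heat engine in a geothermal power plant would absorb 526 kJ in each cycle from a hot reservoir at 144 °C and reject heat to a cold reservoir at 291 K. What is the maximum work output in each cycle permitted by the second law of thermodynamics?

W_max ≈ 159 kJ

T_H = 144 °C → 144 + 273.15 = 417.15 K.
The upper bound on efficiency is η_max = 1 − T_C/T_H = 1 − 291.00/417.15 = 0.3024.
W_max = η_max · Q_H = 0.3024 × 526 = 159 kJ.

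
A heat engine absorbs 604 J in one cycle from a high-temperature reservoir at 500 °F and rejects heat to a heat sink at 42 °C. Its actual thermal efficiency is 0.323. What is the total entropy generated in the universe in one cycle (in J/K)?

ΔS_univ ≈ 0.1646 J/K

T_H = 500 °F → (500 − 32) × 5/9 = 260.00 °C = 533.15 K.
T_C = 42 °C → 42 + 273.15 = 315.15 K.
W = η·Q_H = 0.323 × 604 = 195.1 J, so Q_C = Q_H − W = 408.9 J.
Entropy balance on the reservoirs: −Q_H/T_H = -1.133 J/K, +Q_C/T_C = 1.298 J/K.
ΔS_univ = −Q_H/T_H + Q_C/T_C = 0.1646 J/K (> 0, since η = 0.323 < η_Carnot = 0.409).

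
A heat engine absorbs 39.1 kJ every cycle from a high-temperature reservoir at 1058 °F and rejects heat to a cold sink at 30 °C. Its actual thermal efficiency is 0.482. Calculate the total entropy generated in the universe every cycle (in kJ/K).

T_H = 1058 °F → (1058 − 32) × 5/9 = 570.00 °C = 843.15 K.
T_C = 30 °C → 30 + 273.15 = 303.15 K.
W = η·Q_H = 0.482 × 39.1 = 18.85 kJ, so Q_C = Q_H − W = 20.25 kJ.
The hot reservoir loses entropy Q_H/T_H = 39.1/843.15 = 0.04637 kJ/K; the cold reservoir gains Q_C/T_C = 20.25/303.15 = 0.06681 kJ/K.
ΔS_univ = −Q_H/T_H + Q_C/T_C = 0.0204 kJ/K (> 0, since η = 0.482 < η_Carnot = 0.640).

ΔS_univ ≈ 0.0204 kJ/K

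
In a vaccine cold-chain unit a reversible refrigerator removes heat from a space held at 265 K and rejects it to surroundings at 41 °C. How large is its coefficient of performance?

COP_R ≈ 5.39

T_H = 41 °C → 41 + 273.15 = 314.15 K.
For a reversible refrigerator, COP_R = T_C/(T_H − T_C) = 265.00/(314.15 − 265.00) = 5.39.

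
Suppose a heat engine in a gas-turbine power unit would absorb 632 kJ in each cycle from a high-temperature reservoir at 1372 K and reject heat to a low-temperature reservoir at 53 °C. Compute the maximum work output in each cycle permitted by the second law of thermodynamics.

W_max ≈ 482 kJ

T_C = 53 °C → 53 + 273.15 = 326.15 K.
No engine can exceed the Carnot limit: η_max = 1 − T_C/T_H = 1 − 326.15/1372.00 = 0.7623.
W_max = η_max · Q_H = 0.7623 × 632 = 482 kJ.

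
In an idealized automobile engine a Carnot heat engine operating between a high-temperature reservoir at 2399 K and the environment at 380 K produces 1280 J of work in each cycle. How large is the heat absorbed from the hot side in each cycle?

Since the cycle is reversible, η = 1 − T_C/T_H = 1 − 380.00/2399.00 = 0.8416.
Q_H = W/η = 1280/0.8416 = 1521 J.

Q_H ≈ 1521 J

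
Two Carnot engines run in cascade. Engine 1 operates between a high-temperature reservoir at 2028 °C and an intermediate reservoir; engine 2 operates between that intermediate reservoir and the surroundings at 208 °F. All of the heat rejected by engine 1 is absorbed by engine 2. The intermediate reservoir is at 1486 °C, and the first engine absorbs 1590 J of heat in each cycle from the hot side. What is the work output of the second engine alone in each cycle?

T_H = 2028 °C → 2028 + 273.15 = 2301.15 K.
T_C = 208 °F → (208 − 32) × 5/9 = 97.78 °C = 370.93 K.
T_m = 1486 °C → 1486 + 273.15 = 1759.15 K.
Heat entering the second stage: Q_m = Q_H·(T_m/T_H) = 1590 × 1759.15/2301.15 = 1216 J.
Second-stage efficiency η₂ = 1 − T_C/T_m = 1 − 370.93/1759.15 = 0.7891, so W₂ = η₂·Q_m = 959.2 J.

W₂ ≈ 959.2 J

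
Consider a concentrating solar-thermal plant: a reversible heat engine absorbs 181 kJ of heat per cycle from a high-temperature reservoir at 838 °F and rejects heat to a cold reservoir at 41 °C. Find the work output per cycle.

W ≈ 102 kJ

T_H = 838 °F → (838 − 32) × 5/9 = 447.78 °C = 720.93 K.
T_C = 41 °C → 41 + 273.15 = 314.15 K.
For a reversible engine, η = 1 − T_C/T_H = 1 − 314.15/720.93 = 0.5642.
W = η·Q_H = 0.5642 × 181 = 102 kJ.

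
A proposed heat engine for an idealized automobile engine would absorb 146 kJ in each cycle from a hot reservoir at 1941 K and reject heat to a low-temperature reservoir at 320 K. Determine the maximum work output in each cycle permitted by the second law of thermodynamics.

W_max ≈ 122 kJ

The second-law ceiling is the Carnot efficiency, η_max = 1 − T_C/T_H = 1 − 320.00/1941.00 = 0.8351.
W_max = η_max · Q_H = 0.8351 × 146 = 122 kJ.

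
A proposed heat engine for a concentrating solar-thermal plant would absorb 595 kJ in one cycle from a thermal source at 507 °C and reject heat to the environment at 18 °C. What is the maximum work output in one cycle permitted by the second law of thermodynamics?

T_H = 507 °C → 507 + 273.15 = 780.15 K.
T_C = 18 °C → 18 + 273.15 = 291.15 K.
By the Carnot theorem, η_max = 1 − T_C/T_H = 1 − 291.15/780.15 = 0.6268.
W_max = η_max · Q_H = 0.6268 × 595 = 373 kJ.

W_max ≈ 373 kJ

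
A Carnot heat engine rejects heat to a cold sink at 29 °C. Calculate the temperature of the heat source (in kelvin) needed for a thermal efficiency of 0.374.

T_C = 29 °C → 29 + 273.15 = 302.15 K.
From η = 1 − T_C/T_H, solving for T_H gives T_H = T_C/(1 − η) = 302.15/(1 − 0.374) = 483 K.

T_H ≈ 483 K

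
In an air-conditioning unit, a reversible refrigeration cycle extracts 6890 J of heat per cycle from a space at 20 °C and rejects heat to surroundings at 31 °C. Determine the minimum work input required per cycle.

T_H = 31 °C → 31 + 273.15 = 304.15 K.
T_C = 20 °C → 20 + 273.15 = 293.15 K.
COP_R = T_C/(T_H − T_C) = 293.15/11.00 = 26.6500.
W = Q_C/COP_R = 6890/26.6500 = 259 J.

W_in ≈ 259 J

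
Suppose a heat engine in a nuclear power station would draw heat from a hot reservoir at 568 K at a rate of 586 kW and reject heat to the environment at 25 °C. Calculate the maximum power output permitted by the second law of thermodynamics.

T_C = 25 °C → 25 + 273.15 = 298.15 K.
No engine can exceed the Carnot limit: η_max = 1 − T_C/T_H = 1 − 298.15/568.00 = 0.4751.
W_max = η_max · Q_H = 0.4751 × 586 = 278.4 kW.

Ẇ_max ≈ 278.4 kW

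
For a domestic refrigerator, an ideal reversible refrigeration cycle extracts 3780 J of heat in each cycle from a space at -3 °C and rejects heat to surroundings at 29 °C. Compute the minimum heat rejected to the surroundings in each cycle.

T_H = 29 °C → 29 + 273.15 = 302.15 K.
T_C = -3 °C → -3 + 273.15 = 270.15 K.
For a reversible cycle Q_H/Q_C = T_H/T_C, so Q_H = Q_C·T_H/T_C = 3780 × 302.15/270.15 = 4228 J.

Q_H ≈ 4228 J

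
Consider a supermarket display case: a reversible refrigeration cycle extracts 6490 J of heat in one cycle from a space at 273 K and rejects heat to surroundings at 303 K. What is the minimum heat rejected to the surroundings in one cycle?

For a reversible cycle Q_H/Q_C = T_H/T_C, so Q_H = Q_C·T_H/T_C = 6490 × 303.00/273.00 = 7203 J.

Q_H ≈ 7203 J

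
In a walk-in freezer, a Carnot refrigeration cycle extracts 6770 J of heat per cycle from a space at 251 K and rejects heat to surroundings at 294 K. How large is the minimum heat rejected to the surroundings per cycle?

For a reversible cycle Q_H/Q_C = T_H/T_C, so Q_H = Q_C·T_H/T_C = 6770 × 294.00/251.00 = 7930 J.

Q_H ≈ 7930 J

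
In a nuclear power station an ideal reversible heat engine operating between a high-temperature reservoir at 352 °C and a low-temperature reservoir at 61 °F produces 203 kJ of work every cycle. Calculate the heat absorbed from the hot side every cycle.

T_H = 352 °C → 352 + 273.15 = 625.15 K.
T_C = 61 °F → (61 − 32) × 5/9 = 16.11 °C = 289.26 K.
The Carnot efficiency is η = 1 − T_C/T_H = 1 − 289.26/625.15 = 0.5373.
Q_H = W/η = 203/0.5373 = 377.8 kJ.

Q_H ≈ 377.8 kJ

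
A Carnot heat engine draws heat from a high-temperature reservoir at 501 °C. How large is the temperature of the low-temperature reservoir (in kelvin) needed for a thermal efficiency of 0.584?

T_H = 501 °C → 501 + 273.15 = 774.15 K.
From η = 1 − T_C/T_H, T_C = T_H·(1 − η) = 774.15 × (1 − 0.584) = 322 K.

T_C ≈ 322 K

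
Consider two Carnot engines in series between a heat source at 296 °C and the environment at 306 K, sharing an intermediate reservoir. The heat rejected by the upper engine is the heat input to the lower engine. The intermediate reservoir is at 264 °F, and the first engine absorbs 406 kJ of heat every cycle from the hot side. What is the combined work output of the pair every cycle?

W_total ≈ 187.7 kJ

T_H = 296 °C → 296 + 273.15 = 569.15 K.
Two reversible stages in series are equivalent to a single Carnot engine between T_H and T_C, so η_total = 1 − T_C/T_H = 1 − 306.00/569.15 = 0.4624.
W_total = η_total · Q_H = 0.4624 × 406 = 187.7 kJ.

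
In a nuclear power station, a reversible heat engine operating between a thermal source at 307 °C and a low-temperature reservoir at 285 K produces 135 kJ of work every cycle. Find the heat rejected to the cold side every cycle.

T_H = 307 °C → 307 + 273.15 = 580.15 K.
Since the cycle is reversible, η = 1 − T_C/T_H = 1 − 285.00/580.15 = 0.5087.
Since Q_C/Q_H = T_C/T_H and Q_H = W/η, Q_C = W·T_C/(T_H − T_C) = 135 × 285.00/295.15 = 130 kJ.

Q_C ≈ 130 kJ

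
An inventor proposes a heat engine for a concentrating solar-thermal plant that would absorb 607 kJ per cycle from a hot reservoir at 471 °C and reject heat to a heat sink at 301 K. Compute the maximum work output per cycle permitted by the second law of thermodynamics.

W_max ≈ 361 kJ

T_H = 471 °C → 471 + 273.15 = 744.15 K.
The second-law ceiling is the Carnot efficiency, η_max = 1 − T_C/T_H = 1 − 301.00/744.15 = 0.5955.
W_max = η_max · Q_H = 0.5955 × 607 = 361 kJ.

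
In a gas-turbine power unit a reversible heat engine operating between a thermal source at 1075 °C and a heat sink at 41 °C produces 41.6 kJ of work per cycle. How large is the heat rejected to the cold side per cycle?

T_H = 1075 °C → 1075 + 273.15 = 1348.15 K.
T_C = 41 °C → 41 + 273.15 = 314.15 K.
Since the cycle is reversible, η = 1 − T_C/T_H = 1 − 314.15/1348.15 = 0.7670.
Since Q_C/Q_H = T_C/T_H and Q_H = W/η, Q_C = W·T_C/(T_H − T_C) = 41.6 × 314.15/1034.00 = 12.64 kJ.

Q_C ≈ 12.64 kJ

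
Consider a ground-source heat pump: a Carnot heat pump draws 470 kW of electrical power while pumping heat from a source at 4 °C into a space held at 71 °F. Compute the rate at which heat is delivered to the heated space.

Q̇_H ≈ 7843 kW

T_H = 71 °F → (71 − 32) × 5/9 = 21.67 °C = 294.82 K.
T_C = 4 °C → 4 + 273.15 = 277.15 K.
Reversible heating COP: COP_HP = T_H/(T_H − T_C) = 294.82/17.67 = 16.6877.
Q_H = COP_HP · W = 16.6877 × 470 = 7843 kW.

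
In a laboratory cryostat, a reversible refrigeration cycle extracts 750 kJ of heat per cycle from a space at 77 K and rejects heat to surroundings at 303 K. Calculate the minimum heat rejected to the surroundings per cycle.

For a reversible cycle Q_H/Q_C = T_H/T_C, so Q_H = Q_C·T_H/T_C = 750 × 303.00/77.00 = 2950 kJ.

Q_H ≈ 2950 kJ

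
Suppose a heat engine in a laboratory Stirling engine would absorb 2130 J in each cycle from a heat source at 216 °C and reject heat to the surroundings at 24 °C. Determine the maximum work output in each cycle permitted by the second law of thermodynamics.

W_max ≈ 836 J

T_H = 216 °C → 216 + 273.15 = 489.15 K.
T_C = 24 °C → 24 + 273.15 = 297.15 K.
The upper bound on efficiency is η_max = 1 − T_C/T_H = 1 − 297.15/489.15 = 0.3925.
W_max = η_max · Q_H = 0.3925 × 2130 = 836 J.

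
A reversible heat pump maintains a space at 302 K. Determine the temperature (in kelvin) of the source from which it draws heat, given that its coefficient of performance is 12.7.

T_C ≈ 278 K

COP_HP = T_H/(T_H − T_C) ⇒ T_C = T_H·(COP_HP − 1)/COP_HP = 302.00 × (12.7 − 1)/12.7 = 278 K.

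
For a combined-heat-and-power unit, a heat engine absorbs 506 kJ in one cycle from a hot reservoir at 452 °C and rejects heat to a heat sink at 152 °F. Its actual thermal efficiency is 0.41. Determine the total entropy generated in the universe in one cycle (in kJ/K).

ΔS_univ ≈ 0.1807 kJ/K

T_H = 452 °C → 452 + 273.15 = 725.15 K.
T_C = 152 °F → (152 − 32) × 5/9 = 66.67 °C = 339.82 K.
W = η·Q_H = 0.41 × 506 = 207.5 kJ, so Q_C = Q_H − W = 298.5 kJ.
Entropy balance on the reservoirs: −Q_H/T_H = -0.6978 kJ/K, +Q_C/T_C = 0.8785 kJ/K.
ΔS_univ = −Q_H/T_H + Q_C/T_C = 0.1807 kJ/K (> 0, since η = 0.41 < η_Carnot = 0.531).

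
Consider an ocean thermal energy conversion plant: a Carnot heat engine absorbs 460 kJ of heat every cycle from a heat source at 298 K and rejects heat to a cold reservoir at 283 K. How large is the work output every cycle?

The Carnot efficiency is η = 1 − T_C/T_H = 1 − 283.00/298.00 = 0.0503.
W = η·Q_H = 0.0503 × 460 = 23.2 kJ.

W ≈ 23.2 kJ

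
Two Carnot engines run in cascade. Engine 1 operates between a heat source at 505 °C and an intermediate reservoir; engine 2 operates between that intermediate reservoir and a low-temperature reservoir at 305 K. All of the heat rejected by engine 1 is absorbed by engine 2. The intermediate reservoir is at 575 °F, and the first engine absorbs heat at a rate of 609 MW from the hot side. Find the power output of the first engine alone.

T_H = 505 °C → 505 + 273.15 = 778.15 K.
T_m = 575 °F → (575 − 32) × 5/9 = 301.67 °C = 574.82 K.
First-stage efficiency η₁ = 1 − T_m/T_H = 1 − 574.82/778.15 = 0.2613.
W₁ = η₁·Q_H = 0.2613 × 609 = 159 MW.

Ẇ₁ ≈ 159 MW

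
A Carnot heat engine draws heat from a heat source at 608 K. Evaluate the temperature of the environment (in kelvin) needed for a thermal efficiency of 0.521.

From η = 1 − T_C/T_H, T_C = T_H·(1 − η) = 608.00 × (1 − 0.521) = 291 K.

T_C ≈ 291 K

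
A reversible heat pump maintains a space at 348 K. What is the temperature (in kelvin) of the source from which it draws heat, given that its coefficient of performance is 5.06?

COP_HP = T_H/(T_H − T_C) ⇒ T_C = T_H·(COP_HP − 1)/COP_HP = 348.00 × (5.06 − 1)/5.06 = 279.2 K.

T_C ≈ 279.2 K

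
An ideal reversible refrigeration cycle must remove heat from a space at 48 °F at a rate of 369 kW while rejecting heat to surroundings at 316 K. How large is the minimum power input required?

T_C = 48 °F → (48 − 32) × 5/9 = 8.89 °C = 282.04 K.
Carnot COP: COP_R = T_C/(T_H − T_C) = 282.04/33.96 = 8.3048.
W = Q_C/COP_R = 369/8.3048 = 44.4 kW.

Ẇ_in ≈ 44.4 kW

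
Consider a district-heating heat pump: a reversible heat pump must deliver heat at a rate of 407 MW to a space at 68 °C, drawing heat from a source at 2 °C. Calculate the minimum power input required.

Ẇ_in ≈ 78.7 MW

T_H = 68 °C → 68 + 273.15 = 341.15 K.
T_C = 2 °C → 2 + 273.15 = 275.15 K.
Reversible heating COP: COP_HP = T_H/(T_H − T_C) = 341.15/66.00 = 5.1689.
W = Q_H/COP_HP = 407/5.1689 = 78.7 MW.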